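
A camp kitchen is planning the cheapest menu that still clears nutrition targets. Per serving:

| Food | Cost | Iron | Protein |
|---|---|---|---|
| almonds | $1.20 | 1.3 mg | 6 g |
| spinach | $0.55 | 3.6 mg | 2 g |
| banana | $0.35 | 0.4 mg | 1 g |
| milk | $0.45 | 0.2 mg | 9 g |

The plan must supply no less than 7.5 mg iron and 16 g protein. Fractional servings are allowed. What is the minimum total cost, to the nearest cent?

At the optimum either one food covers both requirements or two foods hit both targets exactly; no other combination can be cheaper.
almonds only: max(7.5/1.3, 16/6) = 5.769 servings → $6.92.
spinach only: max(7.5/3.6, 16/2) = 8 servings → $4.40.
banana only: max(7.5/0.4, 16/1) = 18.75 servings → $6.56.
milk only: max(7.5/0.2, 16/9) = 37.5 servings → $16.88.
almonds + spinach with both tight: 2.242 servings and 1.274 servings → $3.39.
almonds + banana: intersection lies outside the first quadrant.
almonds + milk with both targets exact would need a negative amount; discard.
spinach + banana with both tight: 0.3929 servings and 15.21 servings → $5.54.
spinach + milk with both tight: 2.009 servings and 1.331 servings → $1.70.
banana + milk with both targets exact would need a negative amount; discard.
So the least-cost plan costs $1.70.

$1.70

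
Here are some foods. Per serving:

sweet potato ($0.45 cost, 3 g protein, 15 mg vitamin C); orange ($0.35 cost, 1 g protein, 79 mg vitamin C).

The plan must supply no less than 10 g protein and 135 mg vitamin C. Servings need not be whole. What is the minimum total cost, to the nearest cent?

An LP optimum is at a vertex; with two nutrient constraints at most two foods are used. Check each candidate.
sweet potato only: max(10/3, 135/15) = 9 servings → $4.05.
orange only: max(10/1, 135/79) = 10 servings → $3.50.
sweet potato + orange with both tight: 2.95 servings and 1.149 servings → $1.73.
The minimum over all feasible corners is $1.73.

$1.73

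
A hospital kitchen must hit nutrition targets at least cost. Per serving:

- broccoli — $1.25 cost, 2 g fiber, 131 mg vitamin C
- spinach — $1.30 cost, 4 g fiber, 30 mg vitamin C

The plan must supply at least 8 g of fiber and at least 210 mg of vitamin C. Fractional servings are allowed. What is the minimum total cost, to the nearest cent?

A basic optimal solution has at most two foods positive. Try each food alone and each pair with both targets met exactly.
broccoli only: max(8/2, 210/131) = 4 servings → $5.00.
spinach only: max(8/4, 210/30) = 7 servings → $9.10.
broccoli + spinach with both tight: 1.293 servings and 1.353 servings → $3.38.
The minimum over all feasible corners is $3.38.

$3.38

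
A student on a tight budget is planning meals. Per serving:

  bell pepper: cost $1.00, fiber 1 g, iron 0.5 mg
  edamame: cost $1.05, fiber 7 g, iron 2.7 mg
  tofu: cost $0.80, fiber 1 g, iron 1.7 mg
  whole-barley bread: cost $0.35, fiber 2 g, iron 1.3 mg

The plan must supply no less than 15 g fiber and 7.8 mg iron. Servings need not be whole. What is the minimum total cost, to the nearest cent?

Two binding constraints pin down two serving amounts, so the optimal mix uses at most two foods. The candidates are each food alone (scaled to the tighter of fiber/iron) and each pair with both constraints tight.
bell pepper only: max(15/1, 7.8/0.5) = 15.6 servings → $15.60.
edamame only: max(15/7, 7.8/2.7) = 2.889 servings → $3.03.
tofu only: max(15/1, 7.8/1.7) = 15 servings → $12.00.
whole-barley bread only: max(15/2, 7.8/1.3) = 7.5 servings → $2.62.
bell pepper + edamame: intersection lies outside the first quadrant.
bell pepper + tofu with both tight: 14.75 servings and 0.25 servings → $14.95.
bell pepper + whole-barley bread with both tight: 13 servings and 1 serving → $13.35.
edamame + tofu with both tight: 1.924 servings and 1.533 servings → $3.25.
edamame + whole-barley bread with both tight: 1.054 servings and 3.811 servings → $2.44.
tofu + whole-barley bread: the both-tight solution has a negative serving — not a feasible corner.
So the least-cost plan costs $2.44.

$2.44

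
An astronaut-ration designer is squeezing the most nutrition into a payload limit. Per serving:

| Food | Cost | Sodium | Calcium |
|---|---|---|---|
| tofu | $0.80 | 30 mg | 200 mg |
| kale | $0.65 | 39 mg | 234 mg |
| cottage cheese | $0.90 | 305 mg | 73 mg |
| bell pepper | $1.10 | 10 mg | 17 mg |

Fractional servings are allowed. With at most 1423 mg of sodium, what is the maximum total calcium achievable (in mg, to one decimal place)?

Calcium per mg sodium: tofu 6.667, kale 6, bell pepper 1.7, cottage cheese 0.2393.
With no serving limits, spend the whole sodium allowance on tofu: 1423 mg / 30 mg × 200 mg = 9486.7 mg.

9486.7 mg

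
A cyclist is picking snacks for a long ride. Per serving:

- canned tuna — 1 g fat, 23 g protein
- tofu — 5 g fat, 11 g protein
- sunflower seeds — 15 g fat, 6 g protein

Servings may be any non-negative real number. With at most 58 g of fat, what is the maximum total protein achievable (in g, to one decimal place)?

1334.0 g

Protein per g fat: canned tuna 23, tofu 2.2, sunflower seeds 0.4.
With no serving limits, spend the whole fat allowance on canned tuna: 58 g / 1 g × 23 g = 1334.0 g.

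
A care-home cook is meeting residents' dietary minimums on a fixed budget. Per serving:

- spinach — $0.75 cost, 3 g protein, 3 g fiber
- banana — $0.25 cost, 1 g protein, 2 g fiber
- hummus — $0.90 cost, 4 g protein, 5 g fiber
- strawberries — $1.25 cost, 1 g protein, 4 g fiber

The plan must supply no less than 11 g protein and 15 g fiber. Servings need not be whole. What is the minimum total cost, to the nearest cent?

$2.52

spinach only: max(11/3, 15/3) = 5 servings → $3.75.
banana only: max(11/1, 15/2) = 11 servings → $2.75.
hummus only: max(11/4, 15/5) = 3 servings → $2.70.
strawberries only: max(11/1, 15/4) = 11 servings → $13.75.
spinach + banana with both tight: 2.333 servings and 4 servings → $2.75.
spinach + hummus with both targets exact would need a negative amount; discard.
spinach + strawberries with both tight: 3.222 servings and 1.333 servings → $4.08.
banana + hummus with both tight: 1.667 servings and 2.333 servings → $2.52.
banana + strawberries: intersection lies outside the first quadrant.
hummus + strawberries with both tight: 2.636 servings and 0.4545 servings → $2.94.
So the least-cost plan costs $2.52.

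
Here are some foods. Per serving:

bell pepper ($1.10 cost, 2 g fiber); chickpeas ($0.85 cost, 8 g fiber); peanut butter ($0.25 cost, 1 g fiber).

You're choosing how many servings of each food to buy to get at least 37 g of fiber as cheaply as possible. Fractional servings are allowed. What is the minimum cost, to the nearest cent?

$3.93

Cost per g of fiber: chickpeas $0.1062, peanut butter $0.2500, bell pepper $0.5500.
With no serving limits, use only chickpeas: 37 g / 8 g = 4.625 servings × $0.85 = $3.93.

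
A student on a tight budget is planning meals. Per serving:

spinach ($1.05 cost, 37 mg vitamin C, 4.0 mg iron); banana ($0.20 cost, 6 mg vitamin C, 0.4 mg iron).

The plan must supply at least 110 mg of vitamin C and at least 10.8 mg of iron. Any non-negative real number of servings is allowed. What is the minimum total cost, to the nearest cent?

$3.12

Two binding constraints pin down two serving amounts, so the optimal mix uses at most two foods. The candidates are each food alone (scaled to the tighter of vitamin C/iron) and each pair with both constraints tight.
spinach only: max(110/37, 10.8/4.0) = 2.973 servings → $3.12.
banana only: max(110/6, 10.8/0.4) = 27 servings → $5.40.
spinach + banana with both tight: 2.261 servings and 4.391 servings → $3.25.
The minimum over all feasible corners is $3.12.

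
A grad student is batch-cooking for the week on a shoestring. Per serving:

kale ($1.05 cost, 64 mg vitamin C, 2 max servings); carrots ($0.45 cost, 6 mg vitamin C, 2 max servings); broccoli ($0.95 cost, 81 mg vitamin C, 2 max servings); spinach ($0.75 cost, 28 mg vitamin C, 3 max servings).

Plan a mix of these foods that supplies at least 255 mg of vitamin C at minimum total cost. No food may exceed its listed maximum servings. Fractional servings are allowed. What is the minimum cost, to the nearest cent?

Cost per mg of vitamin C: broccoli $0.0117, kale $0.0164, spinach $0.0268, carrots $0.0750.
Take 2 servings of broccoli: +162.0 mg vitamin C for $1.90 (total $1.90, still need 93.0 mg).
Take 1.453 servings of kale: +93.0 mg vitamin C for $1.53 (total $3.43, still need 0.0 mg).
Filling from the cheapest source first is optimal under one linear minimum: $3.43.

$3.43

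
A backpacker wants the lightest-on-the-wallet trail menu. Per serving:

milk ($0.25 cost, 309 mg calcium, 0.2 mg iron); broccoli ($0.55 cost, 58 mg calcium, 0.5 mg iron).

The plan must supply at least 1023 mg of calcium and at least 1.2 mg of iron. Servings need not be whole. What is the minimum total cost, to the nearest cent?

At the optimum either one food covers both requirements or two foods hit both targets exactly; no other combination can be cheaper.
milk only: max(1023/309, 1.2/0.2) = 6 servings → $1.50.
broccoli only: max(1023/58, 1.2/0.5) = 17.64 servings → $9.70.
milk + broccoli with both tight: 3.092 servings and 1.163 servings → $1.41.
Cheapest feasible corner: $1.41.

$1.41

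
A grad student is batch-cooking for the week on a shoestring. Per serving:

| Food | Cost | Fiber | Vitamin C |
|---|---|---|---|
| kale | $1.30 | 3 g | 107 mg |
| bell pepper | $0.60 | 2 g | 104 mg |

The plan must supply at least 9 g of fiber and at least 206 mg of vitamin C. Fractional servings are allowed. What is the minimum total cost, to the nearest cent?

kale only: max(9/3, 206/107) = 3 servings → $3.90.
bell pepper only: max(9/2, 206/104) = 4.5 servings → $2.70.
kale + bell pepper: the both-tight solution has a negative serving — not a feasible corner.
The minimum over all feasible corners is $2.70.

$2.70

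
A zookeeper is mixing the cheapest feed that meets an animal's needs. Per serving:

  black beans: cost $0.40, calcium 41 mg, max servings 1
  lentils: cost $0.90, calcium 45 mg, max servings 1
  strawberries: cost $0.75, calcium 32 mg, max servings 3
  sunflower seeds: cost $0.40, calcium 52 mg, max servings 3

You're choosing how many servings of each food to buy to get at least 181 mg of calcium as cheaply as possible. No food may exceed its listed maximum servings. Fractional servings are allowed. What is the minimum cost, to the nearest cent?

$1.44

Cost per mg of calcium: sunflower seeds $0.0077, black beans $0.0098, lentils $0.0200, strawberries $0.0234.
Take 3 servings of sunflower seeds: +156.0 mg calcium for $1.20 (total $1.20, still need 25.0 mg).
Take 0.6098 servings of black beans: +25.0 mg calcium for $0.24 (total $1.44, still need 0.0 mg).
Filling from the cheapest source first is optimal under one linear minimum: $1.44.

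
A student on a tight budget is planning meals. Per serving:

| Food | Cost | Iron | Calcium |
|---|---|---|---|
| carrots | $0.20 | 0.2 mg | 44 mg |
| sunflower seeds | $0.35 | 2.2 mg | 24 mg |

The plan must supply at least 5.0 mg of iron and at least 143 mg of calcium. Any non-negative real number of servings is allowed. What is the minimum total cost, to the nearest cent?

$1.15

For a min-cost LP with two ≥-constraints, a basic feasible solution has at most two positive variables.
carrots only: max(5.0/0.2, 143/44) = 25 servings → $5.00.
sunflower seeds only: max(5.0/2.2, 143/24) = 5.958 servings → $2.09.
carrots + sunflower seeds with both tight: 2.115 servings and 2.08 servings → $1.15.
The minimum over all feasible corners is $1.15.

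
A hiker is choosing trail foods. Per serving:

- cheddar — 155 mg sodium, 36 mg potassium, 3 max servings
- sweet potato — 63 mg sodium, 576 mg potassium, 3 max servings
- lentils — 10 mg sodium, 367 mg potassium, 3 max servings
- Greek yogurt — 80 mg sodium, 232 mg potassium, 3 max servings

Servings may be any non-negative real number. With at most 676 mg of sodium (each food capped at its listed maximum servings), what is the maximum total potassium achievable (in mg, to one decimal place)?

3575.4 mg

Potassium per mg sodium: lentils 36.7, sweet potato 9.143, Greek yogurt 2.9, cheddar 0.2323.
Take 3 servings of lentils: uses 30 mg sodium, +1101.0 mg potassium (running total 1101.0 mg).
Take 3 servings of sweet potato: uses 189 mg sodium, +1728.0 mg potassium (running total 2829.0 mg).
Take 3 servings of Greek yogurt: uses 240 mg sodium, +696.0 mg potassium (running total 3525.0 mg).
Take 1.4 servings of cheddar: uses 217 mg sodium, +50.4 mg potassium (running total 3575.4 mg).
Filling greedily by potassium-per-mg sodium is optimal for one linear limit, giving 3575.4 mg.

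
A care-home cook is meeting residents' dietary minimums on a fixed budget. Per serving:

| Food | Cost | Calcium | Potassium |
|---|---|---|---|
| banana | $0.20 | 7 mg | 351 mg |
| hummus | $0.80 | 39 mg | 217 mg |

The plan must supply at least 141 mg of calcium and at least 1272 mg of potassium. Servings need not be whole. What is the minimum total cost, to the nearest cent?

Two binding constraints pin down two serving amounts, so the optimal mix uses at most two foods. The candidates are each food alone (scaled to the tighter of calcium/potassium) and each pair with both constraints tight.
banana only: max(141/7, 1272/351) = 20.14 servings → $4.03.
hummus only: max(141/39, 1272/217) = 5.862 servings → $4.69.
banana + hummus with both tight: 1.562 servings and 3.335 servings → $2.98.
So the least-cost plan costs $2.98.

$2.98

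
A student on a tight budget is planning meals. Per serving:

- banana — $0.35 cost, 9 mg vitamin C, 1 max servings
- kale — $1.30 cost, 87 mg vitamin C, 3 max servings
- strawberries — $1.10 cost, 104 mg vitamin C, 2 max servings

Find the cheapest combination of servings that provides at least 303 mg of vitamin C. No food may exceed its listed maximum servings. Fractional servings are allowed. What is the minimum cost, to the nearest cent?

$3.62

Cost per mg of vitamin C: strawberries $0.0106, kale $0.0149, banana $0.0389.
Take 2 servings of strawberries: +208.0 mg vitamin C for $2.20 (total $2.20, still need 95.0 mg).
Take 1.092 servings of kale: +95.0 mg vitamin C for $1.42 (total $3.62, still need 0.0 mg).
Greedy by cheapest-per-mg is optimal for a single linear constraint, so the minimum cost is $3.62.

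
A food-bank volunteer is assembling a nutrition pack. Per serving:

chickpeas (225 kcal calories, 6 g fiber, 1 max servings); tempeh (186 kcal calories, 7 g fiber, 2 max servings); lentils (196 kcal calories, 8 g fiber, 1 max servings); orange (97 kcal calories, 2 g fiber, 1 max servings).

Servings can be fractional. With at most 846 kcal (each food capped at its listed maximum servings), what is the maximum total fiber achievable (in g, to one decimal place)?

29.1 g

Fiber per kcal: lentils 0.04082, tempeh 0.03763, chickpeas 0.02667, orange 0.02062.
Take 1 serving of lentils: uses 196 kcal, +8.0 g fiber (running total 8.0 g).
Take 2 servings of tempeh: uses 372 kcal, +14.0 g fiber (running total 22.0 g).
Take 1 serving of chickpeas: uses 225 kcal, +6.0 g fiber (running total 28.0 g).
Take 0.5464 servings of orange: uses 53 kcal, +1.1 g fiber (running total 29.1 g).
Filling greedily by fiber-per-kcal is optimal for one linear limit, giving 29.1 g.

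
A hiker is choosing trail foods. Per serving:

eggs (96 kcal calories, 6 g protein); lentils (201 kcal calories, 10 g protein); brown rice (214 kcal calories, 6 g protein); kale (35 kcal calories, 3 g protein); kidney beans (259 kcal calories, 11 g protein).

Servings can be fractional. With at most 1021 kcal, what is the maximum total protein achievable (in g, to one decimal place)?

87.5 g

Protein per kcal: kale 0.08571, eggs 0.0625, lentils 0.04975, kidney beans 0.04247, brown rice 0.02804.
With no serving limits, spend the whole calories allowance on kale: 1021 kcal / 35 kcal × 3 g = 87.5 g.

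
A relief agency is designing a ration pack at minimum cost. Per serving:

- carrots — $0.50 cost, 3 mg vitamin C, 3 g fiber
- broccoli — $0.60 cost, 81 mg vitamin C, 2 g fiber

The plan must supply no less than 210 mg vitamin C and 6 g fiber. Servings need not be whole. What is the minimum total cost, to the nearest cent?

A basic optimal solution has at most two foods positive. Try each food alone and each pair with both targets met exactly.
carrots only: max(210/3, 6/3) = 70 servings → $35.00.
broccoli only: max(210/81, 6/2) = 3 servings → $1.80.
carrots + broccoli with both tight: 0.2785 servings and 2.582 servings → $1.69.
The minimum over all feasible corners is $1.69.

$1.69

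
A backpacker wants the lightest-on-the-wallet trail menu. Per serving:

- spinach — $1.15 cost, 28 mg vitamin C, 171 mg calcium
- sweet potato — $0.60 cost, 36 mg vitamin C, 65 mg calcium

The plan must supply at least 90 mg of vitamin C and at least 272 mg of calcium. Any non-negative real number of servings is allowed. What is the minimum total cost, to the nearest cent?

With two linear requirements the optimum uses one or two foods; enumerate the corners.
spinach only: max(90/28, 272/171) = 3.214 servings → $3.70.
sweet potato only: max(90/36, 272/65) = 4.185 servings → $2.51.
spinach + sweet potato with both tight: 0.9091 servings and 1.793 servings → $2.12.
So the least-cost plan costs $2.12.

$2.12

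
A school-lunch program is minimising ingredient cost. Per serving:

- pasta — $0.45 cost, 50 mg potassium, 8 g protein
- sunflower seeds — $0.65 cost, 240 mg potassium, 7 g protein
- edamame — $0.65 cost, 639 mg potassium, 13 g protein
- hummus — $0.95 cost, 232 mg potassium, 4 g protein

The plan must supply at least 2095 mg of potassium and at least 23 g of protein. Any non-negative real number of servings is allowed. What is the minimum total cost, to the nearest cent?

$2.13

Minimising a linear cost over {potassium ≥ 2095, protein ≥ 23, servings ≥ 0} — the optimum is at a vertex, using one or two foods.
pasta only: max(2095/50, 23/8) = 41.9 servings → $18.86.
sunflower seeds only: max(2095/240, 23/7) = 8.729 servings → $5.67.
edamame only: max(2095/639, 23/13) = 3.279 servings → $2.13.
hummus only: max(2095/232, 23/4) = 9.03 servings → $8.58.
pasta + sunflower seeds: the both-tight solution has a negative serving — not a feasible corner.
pasta + edamame: the both-tight solution has a negative serving — not a feasible corner.
pasta + hummus with both targets exact would need a negative amount; discard.
sunflower seeds + edamame with both targets exact would need a negative amount; discard.
sunflower seeds + hummus: the both-tight solution has a negative serving — not a feasible corner.
edamame + hummus: intersection lies outside the first quadrant.
Cheapest feasible corner: $2.13.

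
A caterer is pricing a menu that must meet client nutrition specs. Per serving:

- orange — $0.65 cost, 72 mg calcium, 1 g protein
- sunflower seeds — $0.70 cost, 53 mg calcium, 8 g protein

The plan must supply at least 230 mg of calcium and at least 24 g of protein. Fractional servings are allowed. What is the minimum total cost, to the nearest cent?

$2.71

The cheapest plan sits at a corner of the feasible region — with two constraints it uses at most two foods.
orange only: max(230/72, 24/1) = 24 servings → $15.60.
sunflower seeds only: max(230/53, 24/8) = 4.34 servings → $3.04.
orange + sunflower seeds with both tight: 1.086 servings and 2.864 servings → $2.71.
Cheapest feasible corner: $2.71.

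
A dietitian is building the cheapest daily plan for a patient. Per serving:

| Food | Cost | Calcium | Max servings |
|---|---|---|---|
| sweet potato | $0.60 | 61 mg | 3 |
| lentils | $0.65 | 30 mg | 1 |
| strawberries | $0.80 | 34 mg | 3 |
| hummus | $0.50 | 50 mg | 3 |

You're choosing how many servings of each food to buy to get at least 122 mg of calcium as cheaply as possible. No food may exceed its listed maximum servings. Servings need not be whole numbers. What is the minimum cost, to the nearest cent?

Cost per mg of calcium: sweet potato $0.0098, hummus $0.0100, lentils $0.0217, strawberries $0.0235.
Take 2 servings of sweet potato: +122.0 mg calcium for $1.20 (total $1.20, still need 0.0 mg).
Filling from the cheapest source first is optimal under one linear minimum: $1.20.

$1.20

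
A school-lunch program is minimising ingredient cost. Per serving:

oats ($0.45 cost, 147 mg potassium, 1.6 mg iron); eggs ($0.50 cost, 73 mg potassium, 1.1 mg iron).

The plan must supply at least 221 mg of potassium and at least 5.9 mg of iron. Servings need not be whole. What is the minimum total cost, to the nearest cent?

oats only: max(221/147, 5.9/1.6) = 3.688 servings → $1.66.
eggs only: max(221/73, 5.9/1.1) = 5.364 servings → $2.68.
oats + eggs: intersection lies outside the first quadrant.
Cheapest feasible corner: $1.66.

$1.66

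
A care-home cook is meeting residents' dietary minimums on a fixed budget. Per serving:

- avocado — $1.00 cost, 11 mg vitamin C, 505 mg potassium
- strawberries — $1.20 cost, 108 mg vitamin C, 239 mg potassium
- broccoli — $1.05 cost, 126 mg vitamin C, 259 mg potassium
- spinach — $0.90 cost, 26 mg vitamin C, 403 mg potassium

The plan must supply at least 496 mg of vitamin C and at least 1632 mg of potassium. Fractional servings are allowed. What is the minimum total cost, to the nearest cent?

$5.29

Compare the cost at each extreme point of the feasible region.
avocado only: max(496/11, 1632/505) = 45.09 servings → $45.09.
strawberries only: max(496/108, 1632/239) = 6.828 servings → $8.19.
broccoli only: max(496/126, 1632/259) = 6.301 servings → $6.62.
spinach only: max(496/26, 1632/403) = 19.08 servings → $17.17.
avocado + strawberries with both tight: 1.112 servings and 4.479 servings → $6.49.
avocado + broccoli with both tight: 1.27 servings and 3.826 servings → $5.29.
avocado + spinach: intersection lies outside the first quadrant.
strawberries + broccoli: the both-tight solution has a negative serving — not a feasible corner.
strawberries + spinach with both tight: 4.22 servings and 1.547 servings → $6.46.
broccoli + spinach with both tight: 3.575 servings and 1.752 servings → $5.33.
So the least-cost plan costs $5.29.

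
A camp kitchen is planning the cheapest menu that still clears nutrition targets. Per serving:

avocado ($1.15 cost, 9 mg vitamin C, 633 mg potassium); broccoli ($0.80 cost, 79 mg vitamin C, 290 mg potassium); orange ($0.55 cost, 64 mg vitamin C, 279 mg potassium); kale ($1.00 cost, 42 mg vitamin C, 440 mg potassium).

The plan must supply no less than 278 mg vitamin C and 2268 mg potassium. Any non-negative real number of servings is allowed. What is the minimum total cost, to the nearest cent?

avocado only: max(278/9, 2268/633) = 30.89 servings → $35.52.
broccoli only: max(278/79, 2268/290) = 7.821 servings → $6.26.
orange only: max(278/64, 2268/279) = 8.129 servings → $4.47.
kale only: max(278/42, 2268/440) = 6.619 servings → $6.62.
avocado + broccoli with both tight: 2.079 servings and 3.282 servings → $5.02.
avocado + orange with both tight: 1.779 servings and 4.094 servings → $4.30.
avocado + kale: the both-tight solution has a negative serving — not a feasible corner.
broccoli + orange with both targets exact would need a negative amount; discard.
broccoli + kale with both tight: 1.199 servings and 4.365 servings → $5.32.
orange + kale with both tight: 1.646 servings and 4.111 servings → $5.02.
So the least-cost plan costs $4.30.

$4.30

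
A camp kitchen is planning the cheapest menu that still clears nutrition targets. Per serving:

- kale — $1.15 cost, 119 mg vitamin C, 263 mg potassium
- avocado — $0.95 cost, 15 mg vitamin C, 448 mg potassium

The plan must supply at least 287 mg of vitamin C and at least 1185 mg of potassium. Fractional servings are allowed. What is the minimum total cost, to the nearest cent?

$3.84

A basic optimal solution has at most two foods positive. Try each food alone and each pair with both targets met exactly.
kale only: max(287/119, 1185/263) = 4.506 servings → $5.18.
avocado only: max(287/15, 1185/448) = 19.13 servings → $18.18.
kale + avocado with both tight: 2.244 servings and 1.327 servings → $3.84.
Cheapest feasible corner: $3.84.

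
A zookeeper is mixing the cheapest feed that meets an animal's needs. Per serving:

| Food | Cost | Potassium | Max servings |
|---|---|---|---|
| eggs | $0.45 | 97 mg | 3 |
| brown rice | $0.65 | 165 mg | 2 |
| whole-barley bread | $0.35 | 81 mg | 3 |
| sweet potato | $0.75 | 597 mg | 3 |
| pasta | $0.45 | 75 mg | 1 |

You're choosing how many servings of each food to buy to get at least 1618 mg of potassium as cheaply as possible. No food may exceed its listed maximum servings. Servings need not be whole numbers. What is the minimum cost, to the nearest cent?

Cost per mg of potassium: sweet potato $0.0013, brown rice $0.0039, whole-barley bread $0.0043, eggs $0.0046, pasta $0.0060.
Take 2.71 servings of sweet potato: +1618.0 mg potassium for $2.03 (total $2.03, still need 0.0 mg).
Greedy by cheapest-per-mg is optimal for a single linear constraint, so the minimum cost is $2.03.

$2.03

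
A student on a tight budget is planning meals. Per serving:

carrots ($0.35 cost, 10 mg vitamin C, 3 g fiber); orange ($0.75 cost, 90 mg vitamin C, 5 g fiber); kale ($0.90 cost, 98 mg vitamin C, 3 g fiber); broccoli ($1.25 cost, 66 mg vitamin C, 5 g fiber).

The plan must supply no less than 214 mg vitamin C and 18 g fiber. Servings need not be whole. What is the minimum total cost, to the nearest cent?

Check every corner: each single food scaled to meet both minima, and each pair solved so both constraints bind.
carrots only: max(214/10, 18/3) = 21.4 servings → $7.49.
orange only: max(214/90, 18/5) = 3.6 servings → $2.70.
kale only: max(214/98, 18/3) = 6 servings → $5.40.
broccoli only: max(214/66, 18/5) = 3.6 servings → $4.50.
carrots + orange with both tight: 2.5 servings and 2.1 servings → $2.45.
carrots + kale with both tight: 4.25 servings and 1.75 servings → $3.06.
carrots + broccoli with both tight: 0.7973 servings and 3.122 servings → $4.18.
orange + kale with both targets exact would need a negative amount; discard.
orange + broccoli: intersection lies outside the first quadrant.
kale + broccoli: intersection lies outside the first quadrant.
Cheapest feasible corner: $2.45.

$2.45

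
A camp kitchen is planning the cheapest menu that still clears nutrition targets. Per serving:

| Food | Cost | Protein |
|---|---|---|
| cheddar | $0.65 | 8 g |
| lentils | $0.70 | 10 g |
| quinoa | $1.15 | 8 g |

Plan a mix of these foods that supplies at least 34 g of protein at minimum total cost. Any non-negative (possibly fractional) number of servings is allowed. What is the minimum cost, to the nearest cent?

Cost per g of protein: lentils $0.0700, cheddar $0.0813, quinoa $0.1437.
With no serving limits, use only lentils: 34 g / 10 g = 3.4 servings × $0.70 = $2.38.

$2.38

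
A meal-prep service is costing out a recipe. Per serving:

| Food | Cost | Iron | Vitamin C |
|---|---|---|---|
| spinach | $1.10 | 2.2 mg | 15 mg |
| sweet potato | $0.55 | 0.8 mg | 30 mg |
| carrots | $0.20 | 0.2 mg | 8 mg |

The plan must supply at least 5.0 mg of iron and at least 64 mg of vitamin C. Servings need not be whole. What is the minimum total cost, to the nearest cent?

This is a tiny linear program; its minimum lies at a vertex of the feasible set. List the vertices and price them.
spinach only: max(5.0/2.2, 64/15) = 4.267 servings → $4.69.
sweet potato only: max(5.0/0.8, 64/30) = 6.25 servings → $3.44.
carrots only: max(5.0/0.2, 64/8) = 25 servings → $5.00.
spinach + sweet potato with both tight: 1.83 servings and 1.219 servings → $2.68.
spinach + carrots with both tight: 1.863 servings and 4.507 servings → $2.95.
sweet potato + carrots: intersection lies outside the first quadrant.
The minimum over all feasible corners is $2.68.

$2.68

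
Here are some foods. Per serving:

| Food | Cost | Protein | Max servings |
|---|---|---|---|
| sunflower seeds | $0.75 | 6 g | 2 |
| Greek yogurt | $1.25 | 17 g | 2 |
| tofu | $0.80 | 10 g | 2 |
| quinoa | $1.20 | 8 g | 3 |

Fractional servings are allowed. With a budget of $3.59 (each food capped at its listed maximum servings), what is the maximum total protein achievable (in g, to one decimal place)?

47.6 g

Protein per dollar: Greek yogurt 13.6, tofu 12.5, sunflower seeds 8, quinoa 6.667.
Take 2 servings of Greek yogurt: spends $2.50, +34.0 g protein (running total 34.0 g).
Take 1.363 servings of tofu: spends $1.09, +13.6 g protein (running total 47.6 g).
Filling greedily by protein-per-dollar is optimal for one linear limit, giving 47.6 g.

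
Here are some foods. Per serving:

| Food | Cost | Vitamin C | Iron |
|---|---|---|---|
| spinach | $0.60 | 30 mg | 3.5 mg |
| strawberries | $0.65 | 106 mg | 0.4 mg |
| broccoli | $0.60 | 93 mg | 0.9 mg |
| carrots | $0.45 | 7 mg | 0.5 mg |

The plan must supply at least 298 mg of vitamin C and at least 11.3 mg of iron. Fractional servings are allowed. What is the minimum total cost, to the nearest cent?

Minimising a linear cost over {vitamin C ≥ 298, iron ≥ 11.3, servings ≥ 0} — the optimum is at a vertex, using one or two foods.
spinach only: max(298/30, 11.3/3.5) = 9.933 servings → $5.96.
strawberries only: max(298/106, 11.3/0.4) = 28.25 servings → $18.36.
broccoli only: max(298/93, 11.3/0.9) = 12.56 servings → $7.53.
carrots only: max(298/7, 11.3/0.5) = 42.57 servings → $19.16.
spinach + strawberries with both tight: 3.004 servings and 1.961 servings → $3.08.
spinach + broccoli with both tight: 2.622 servings and 2.358 servings → $2.99.
spinach + carrots: intersection lies outside the first quadrant.
strawberries + broccoli: the both-tight solution has a negative serving — not a feasible corner.
strawberries + carrots with both tight: 1.392 servings and 21.49 servings → $10.57.
broccoli + carrots with both tight: 1.739 servings and 19.47 servings → $9.80.
Cheapest feasible corner: $2.99.

$2.99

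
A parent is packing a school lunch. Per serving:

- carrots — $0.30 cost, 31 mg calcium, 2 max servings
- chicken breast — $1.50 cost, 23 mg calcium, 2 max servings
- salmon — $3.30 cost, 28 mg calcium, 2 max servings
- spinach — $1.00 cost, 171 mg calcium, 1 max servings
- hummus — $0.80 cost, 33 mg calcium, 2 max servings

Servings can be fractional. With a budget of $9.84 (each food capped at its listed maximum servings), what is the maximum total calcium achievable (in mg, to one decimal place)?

375.9 mg

Calcium per dollar: spinach 171, carrots 103.3, hummus 41.25, chicken breast 15.33, salmon 8.485.
Take 1 serving of spinach: spends $1.00, +171.0 mg calcium (running total 171.0 mg).
Take 2 servings of carrots: spends $0.60, +62.0 mg calcium (running total 233.0 mg).
Take 2 servings of hummus: spends $1.60, +66.0 mg calcium (running total 299.0 mg).
Take 2 servings of chicken breast: spends $3.00, +46.0 mg calcium (running total 345.0 mg).
Take 1.103 servings of salmon: spends $3.64, +30.9 mg calcium (running total 375.9 mg).
Filling greedily by calcium-per-dollar is optimal for one linear limit, giving 375.9 mg.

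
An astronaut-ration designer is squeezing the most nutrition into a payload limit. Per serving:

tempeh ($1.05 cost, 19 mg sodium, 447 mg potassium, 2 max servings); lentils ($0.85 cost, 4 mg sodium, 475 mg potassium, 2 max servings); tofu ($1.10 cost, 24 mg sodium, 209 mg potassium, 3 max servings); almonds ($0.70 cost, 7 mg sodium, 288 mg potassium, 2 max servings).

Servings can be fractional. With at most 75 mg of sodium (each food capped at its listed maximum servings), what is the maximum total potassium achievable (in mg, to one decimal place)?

2550.6 mg

Potassium per mg sodium: lentils 118.8, almonds 41.14, tempeh 23.53, tofu 8.708.
Take 2 servings of lentils: uses 8 mg sodium, +950.0 mg potassium (running total 950.0 mg).
Take 2 servings of almonds: uses 14 mg sodium, +576.0 mg potassium (running total 1526.0 mg).
Take 2 servings of tempeh: uses 38 mg sodium, +894.0 mg potassium (running total 2420.0 mg).
Take 0.625 servings of tofu: uses 15 mg sodium, +130.6 mg potassium (running total 2550.6 mg).
Filling greedily by potassium-per-mg sodium is optimal for one linear limit, giving 2550.6 mg.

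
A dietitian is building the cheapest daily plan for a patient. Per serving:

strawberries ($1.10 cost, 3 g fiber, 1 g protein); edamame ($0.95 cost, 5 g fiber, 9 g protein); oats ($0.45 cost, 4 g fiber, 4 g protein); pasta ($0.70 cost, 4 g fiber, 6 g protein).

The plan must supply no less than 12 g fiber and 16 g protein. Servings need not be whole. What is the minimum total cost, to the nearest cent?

strawberries only: max(12/3, 16/1) = 16 servings → $17.60.
edamame only: max(12/5, 16/9) = 2.4 servings → $2.28.
oats only: max(12/4, 16/4) = 4 servings → $1.80.
pasta only: max(12/4, 16/6) = 3 servings → $2.10.
strawberries + edamame with both tight: 1.273 servings and 1.636 servings → $2.95.
strawberries + oats: the both-tight solution has a negative serving — not a feasible corner.
strawberries + pasta with both tight: 0.5714 servings and 2.571 servings → $2.43.
edamame + oats with both tight: 1 serving and 1.75 servings → $1.74.
edamame + pasta with both targets exact would need a negative amount; discard.
oats + pasta with both tight: 1 serving and 2 servings → $1.85.
The minimum over all feasible corners is $1.74.

$1.74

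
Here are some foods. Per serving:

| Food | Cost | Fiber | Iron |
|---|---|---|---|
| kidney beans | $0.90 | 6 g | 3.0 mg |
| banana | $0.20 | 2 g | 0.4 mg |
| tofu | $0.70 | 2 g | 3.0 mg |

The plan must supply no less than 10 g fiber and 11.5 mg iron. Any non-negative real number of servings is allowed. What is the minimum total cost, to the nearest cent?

kidney beans only: max(10/6, 11.5/3.0) = 3.833 servings → $3.45.
banana only: max(10/2, 11.5/0.4) = 28.75 servings → $5.75.
tofu only: max(10/2, 11.5/3.0) = 5 servings → $3.50.
kidney beans + banana: the both-tight solution has a negative serving — not a feasible corner.
kidney beans + tofu with both tight: 0.5833 servings and 3.25 servings → $2.80.
banana + tofu with both tight: 1.346 servings and 3.654 servings → $2.83.
The minimum over all feasible corners is $2.80.

$2.80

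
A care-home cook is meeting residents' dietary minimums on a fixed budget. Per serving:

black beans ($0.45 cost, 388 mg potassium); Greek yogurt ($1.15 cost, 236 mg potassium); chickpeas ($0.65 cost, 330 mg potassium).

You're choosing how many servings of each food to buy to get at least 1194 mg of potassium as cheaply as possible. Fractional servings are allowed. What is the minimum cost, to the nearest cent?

$1.38

Cost per mg of potassium: black beans $0.0012, chickpeas $0.0020, Greek yogurt $0.0049.
With no serving limits, use only black beans: 1194 mg / 388 mg = 3.077 servings × $0.45 = $1.38.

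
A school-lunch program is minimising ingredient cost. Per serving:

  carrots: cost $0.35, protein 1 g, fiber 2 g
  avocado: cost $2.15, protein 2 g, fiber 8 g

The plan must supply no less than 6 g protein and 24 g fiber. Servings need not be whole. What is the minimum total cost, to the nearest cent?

An LP optimum is at a vertex; with two nutrient constraints at most two foods are used. Check each candidate.
carrots only: max(6/1, 24/2) = 12 servings → $4.20.
avocado only: max(6/2, 24/8) = 3 servings → $6.45.
carrots + avocado with both tight: 0 servings and 3 servings → $6.45.
The minimum over all feasible corners is $4.20.

$4.20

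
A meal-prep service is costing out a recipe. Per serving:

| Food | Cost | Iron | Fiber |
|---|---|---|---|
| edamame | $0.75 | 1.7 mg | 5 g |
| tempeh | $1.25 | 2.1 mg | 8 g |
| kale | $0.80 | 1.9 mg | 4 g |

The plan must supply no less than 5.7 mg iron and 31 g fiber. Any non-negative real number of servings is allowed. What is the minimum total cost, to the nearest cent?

$4.65

Two binding constraints pin down two serving amounts, so the optimal mix uses at most two foods. The candidates are each food alone (scaled to the tighter of iron/fiber) and each pair with both constraints tight.
edamame only: max(5.7/1.7, 31/5) = 6.2 servings → $4.65.
tempeh only: max(5.7/2.1, 31/8) = 3.875 servings → $4.84.
kale only: max(5.7/1.9, 31/4) = 7.75 servings → $6.20.
edamame + tempeh: the both-tight solution has a negative serving — not a feasible corner.
edamame + kale: the both-tight solution has a negative serving — not a feasible corner.
tempeh + kale: the both-tight solution has a negative serving — not a feasible corner.
So the least-cost plan costs $4.65.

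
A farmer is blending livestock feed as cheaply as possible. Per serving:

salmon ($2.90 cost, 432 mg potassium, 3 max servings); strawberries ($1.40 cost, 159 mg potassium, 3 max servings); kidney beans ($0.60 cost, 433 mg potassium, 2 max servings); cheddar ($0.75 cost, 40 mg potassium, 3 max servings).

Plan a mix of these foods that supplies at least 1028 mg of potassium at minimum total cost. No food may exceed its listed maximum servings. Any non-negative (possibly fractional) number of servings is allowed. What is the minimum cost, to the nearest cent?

$2.29

Cost per mg of potassium: kidney beans $0.0014, salmon $0.0067, strawberries $0.0088, cheddar $0.0187.
Take 2 servings of kidney beans: +866.0 mg potassium for $1.20 (total $1.20, still need 162.0 mg).
Take 0.375 servings of salmon: +162.0 mg potassium for $1.09 (total $2.29, still need 0.0 mg).
Filling from the cheapest source first is optimal under one linear minimum: $2.29.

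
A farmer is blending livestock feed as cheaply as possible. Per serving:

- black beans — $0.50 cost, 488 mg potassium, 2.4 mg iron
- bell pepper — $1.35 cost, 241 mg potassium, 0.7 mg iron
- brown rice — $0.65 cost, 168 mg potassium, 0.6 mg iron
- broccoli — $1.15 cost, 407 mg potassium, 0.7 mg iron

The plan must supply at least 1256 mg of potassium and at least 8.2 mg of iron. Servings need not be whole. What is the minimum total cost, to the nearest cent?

$1.71

With two linear requirements the optimum uses one or two foods; enumerate the corners.
black beans only: max(1256/488, 8.2/2.4) = 3.417 servings → $1.71.
bell pepper only: max(1256/241, 8.2/0.7) = 11.71 servings → $15.81.
brown rice only: max(1256/168, 8.2/0.6) = 13.67 servings → $8.88.
broccoli only: max(1256/407, 8.2/0.7) = 11.71 servings → $13.47.
black beans + bell pepper: intersection lies outside the first quadrant.
black beans + brown rice with both targets exact would need a negative amount; discard.
black beans + broccoli: intersection lies outside the first quadrant.
bell pepper + brown rice: the both-tight solution has a negative serving — not a feasible corner.
bell pepper + broccoli: the both-tight solution has a negative serving — not a feasible corner.
brown rice + broccoli: the both-tight solution has a negative serving — not a feasible corner.
The minimum over all feasible corners is $1.71.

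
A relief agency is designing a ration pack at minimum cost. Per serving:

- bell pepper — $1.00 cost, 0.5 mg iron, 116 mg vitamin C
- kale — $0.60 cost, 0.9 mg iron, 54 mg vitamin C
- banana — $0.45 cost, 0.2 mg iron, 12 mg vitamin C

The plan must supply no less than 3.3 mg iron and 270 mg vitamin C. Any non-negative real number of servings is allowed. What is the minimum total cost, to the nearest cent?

Compare the cost at each extreme point of the feasible region.
bell pepper only: max(3.3/0.5, 270/116) = 6.6 servings → $6.60.
kale only: max(3.3/0.9, 270/54) = 5 servings → $3.00.
banana only: max(3.3/0.2, 270/12) = 22.5 servings → $10.12.
bell pepper + kale with both tight: 0.8372 servings and 3.202 servings → $2.76.
bell pepper + banana with both tight: 0.8372 servings and 14.41 servings → $7.32.
kale + banana (both tight): parallel constraints — no distinct corner.
The minimum over all feasible corners is $2.76.

$2.76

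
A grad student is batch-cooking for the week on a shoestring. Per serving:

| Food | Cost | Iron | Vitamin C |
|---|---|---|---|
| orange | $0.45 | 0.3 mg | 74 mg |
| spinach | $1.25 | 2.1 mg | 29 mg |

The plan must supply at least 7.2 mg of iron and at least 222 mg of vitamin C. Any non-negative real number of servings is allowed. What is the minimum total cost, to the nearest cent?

A basic optimal solution has at most two foods positive. Try each food alone and each pair with both targets met exactly.
orange only: max(7.2/0.3, 222/74) = 24 servings → $10.80.
spinach only: max(7.2/2.1, 222/29) = 7.655 servings → $9.57.
orange + spinach with both tight: 1.755 servings and 3.178 servings → $4.76.
So the least-cost plan costs $4.76.

$4.76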